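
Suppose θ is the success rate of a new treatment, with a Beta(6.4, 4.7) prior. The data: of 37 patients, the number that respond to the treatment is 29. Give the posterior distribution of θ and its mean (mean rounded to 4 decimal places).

Posterior: Beta(35.4, 12.7); mean ≈ 0.7360

Observing 29 successes and 8 failures updates Beta(6.4, 4.7) by adding the success and failure counts to the two shape parameters: α = 6.4+29 = 35.4, β = 4.7+8 = 12.7.
Posterior mean = α/(α+β) = 35.4/48.1 = 0.7360.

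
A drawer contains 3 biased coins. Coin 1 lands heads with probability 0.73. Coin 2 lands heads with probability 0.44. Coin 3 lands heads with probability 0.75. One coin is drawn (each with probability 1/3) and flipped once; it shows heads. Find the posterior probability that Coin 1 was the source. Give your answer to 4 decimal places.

P(heads|C1) = 0.73; P(heads|C2) = 0.44; P(heads|C3) = 0.75.
Prior × likelihood for each source: 0.333333·0.73=0.2433, 0.333333·0.44=0.1467, 0.333333·0.75=0.2500. Summing gives P(heads) = 0.64000.
P(Coin 1 | heads) = 0.2433 / 0.64000 = 0.3802.

Posterior probability ≈ 0.3802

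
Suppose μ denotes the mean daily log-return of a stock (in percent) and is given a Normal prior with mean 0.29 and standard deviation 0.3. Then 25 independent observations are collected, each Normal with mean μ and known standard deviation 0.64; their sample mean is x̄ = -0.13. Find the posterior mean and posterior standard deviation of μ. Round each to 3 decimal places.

With known σ, the Normal prior is conjugate. Weight on the data is w = (n/σ²)/(n/σ² + 1/τ₀²) = 61.0352/(61.0352+11.1111) = 0.84599.
Posterior mean = w·x̄ + (1−w)·μ₀ = 0.84599·-0.13 + 0.15401·0.29 = -0.065. Posterior variance = 1/(61.0352+11.1111) = 0.0138607, so SD = 0.118.

Posterior mean ≈ -0.065; posterior SD ≈ 0.118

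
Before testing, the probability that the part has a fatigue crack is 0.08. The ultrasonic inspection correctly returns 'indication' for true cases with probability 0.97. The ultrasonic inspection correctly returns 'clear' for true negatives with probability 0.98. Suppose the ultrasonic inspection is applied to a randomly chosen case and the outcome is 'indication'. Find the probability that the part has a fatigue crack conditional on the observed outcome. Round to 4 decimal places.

P(H | E) ≈ 0.8083

Write H for 'the part has a fatigue crack'. Prior odds H:¬H = 0.08/0.92 = 0.086957. For the 'indication' outcome, the likelihood ratio is 0.97/0.02 = 48.500.
Posterior odds = 0.086957 × 48.500 = 4.2174, so P(H|E) = 4.2174/(1+4.2174) = 0.8083.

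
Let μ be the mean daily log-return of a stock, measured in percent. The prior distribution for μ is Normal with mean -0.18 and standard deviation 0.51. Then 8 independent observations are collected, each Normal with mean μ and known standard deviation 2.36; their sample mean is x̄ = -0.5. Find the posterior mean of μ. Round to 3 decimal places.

With known σ, the Normal prior is conjugate. Weight on the data is w = (n/σ²)/(n/σ² + 1/τ₀²) = 1.43637/(1.43637+3.84468) = 0.27199.
Posterior mean = w·x̄ + (1−w)·μ₀ = 0.27199·-0.5 + 0.72801·-0.18 = -0.267.

Posterior mean ≈ -0.267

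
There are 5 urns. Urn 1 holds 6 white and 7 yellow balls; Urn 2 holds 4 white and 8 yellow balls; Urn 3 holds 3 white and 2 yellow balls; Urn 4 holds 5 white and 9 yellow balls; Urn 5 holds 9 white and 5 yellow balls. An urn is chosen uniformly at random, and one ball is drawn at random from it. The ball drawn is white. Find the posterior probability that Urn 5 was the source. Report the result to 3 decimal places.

Posterior probability ≈ 0.268

Tabulate prior·likelihood by source: [1] prior 0.2, lik 0.4615, product 0.09231; [2] prior 0.2, lik 0.3333, product 0.06667; [3] prior 0.2, lik 0.6, product 0.1200; [4] prior 0.2, lik 0.3571, product 0.07143; [5] prior 0.2, lik 0.6429, product 0.1286.
Normalizing constant = 0.47897; the posterior for Urn 5 is its product over the sum, 0.1286/0.47897 = 0.268.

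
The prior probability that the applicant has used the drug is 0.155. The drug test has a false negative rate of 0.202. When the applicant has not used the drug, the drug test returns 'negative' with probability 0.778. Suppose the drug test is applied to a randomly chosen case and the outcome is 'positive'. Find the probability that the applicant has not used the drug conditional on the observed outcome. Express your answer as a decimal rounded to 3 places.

P(¬H | E) ≈ 0.603

Let H be the event that the applicant has used the drug. P(H) = 0.155, so P(¬H) = 0.845. With E the 'positive' result, P(E|H) = 0.798 and P(E|¬H) = 0.222.
P(E) = 0.798·0.155 + 0.222·0.845 = 0.12369 + 0.18759 = 0.31128.
By Bayes' theorem, P(H|E) = 0.12369 / 0.31128 = 0.397. Hence P(¬H|E) = 1 − 0.397 = 0.603.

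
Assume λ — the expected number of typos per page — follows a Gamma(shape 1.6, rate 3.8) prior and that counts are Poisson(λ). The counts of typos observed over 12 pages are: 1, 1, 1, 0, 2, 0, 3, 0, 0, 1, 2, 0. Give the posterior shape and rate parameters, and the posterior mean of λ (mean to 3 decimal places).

Total count ∑xᵢ = 11 over n = 12 pages.
Gamma is conjugate to the Poisson likelihood: posterior is Gamma(shape = 1.6+11 = 12.6, rate = 3.8+12 = 15.8).
Posterior mean = shape/rate = 12.6/15.8 = 0.797.

Posterior: Gamma(shape=12.6, rate=15.8); mean ≈ 0.797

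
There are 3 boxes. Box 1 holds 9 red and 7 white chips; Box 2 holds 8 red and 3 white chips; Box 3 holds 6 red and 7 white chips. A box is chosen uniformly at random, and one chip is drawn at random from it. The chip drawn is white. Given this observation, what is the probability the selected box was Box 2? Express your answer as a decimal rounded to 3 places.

Posterior probability ≈ 0.218

Tabulate prior·likelihood by source: [1] prior 0.333333, lik 0.4375, product 0.1458; [2] prior 0.333333, lik 0.2727, product 0.09091; [3] prior 0.333333, lik 0.5385, product 0.1795.
Normalizing constant = 0.41623; the posterior for Box 2 is its product over the sum, 0.09091/0.41623 = 0.218.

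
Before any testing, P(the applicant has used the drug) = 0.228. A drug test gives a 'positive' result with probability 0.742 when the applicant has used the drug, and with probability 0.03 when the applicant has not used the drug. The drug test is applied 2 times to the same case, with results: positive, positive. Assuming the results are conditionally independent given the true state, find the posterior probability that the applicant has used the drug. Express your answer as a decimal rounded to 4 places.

With H the event that the applicant has used the drug, the joint likelihood of the observed sequence is P(data|H) = 0.742·0.742 = 0.55056 and P(data|¬H) = 0.03·0.03 = 0.00090000.
Bayes: P(H|data) = 0.228·0.55056 / (0.228·0.55056 + 0.772·0.00090000) = 0.12553/0.12622 = 0.9945.

Posterior P(H) ≈ 0.9945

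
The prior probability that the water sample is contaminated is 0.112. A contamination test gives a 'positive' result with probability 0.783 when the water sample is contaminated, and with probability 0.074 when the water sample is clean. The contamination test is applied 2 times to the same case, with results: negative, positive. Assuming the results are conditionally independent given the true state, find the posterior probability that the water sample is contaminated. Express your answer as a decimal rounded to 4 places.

With H the event that the water sample is contaminated, the joint likelihood of the observed sequence is P(data|H) = 0.217·0.783 = 0.16991 and P(data|¬H) = 0.926·0.074 = 0.068524.
Bayes: P(H|data) = 0.112·0.16991 / (0.112·0.16991 + 0.888·0.068524) = 0.019030/0.079879 = 0.2382.

Posterior P(H) ≈ 0.2382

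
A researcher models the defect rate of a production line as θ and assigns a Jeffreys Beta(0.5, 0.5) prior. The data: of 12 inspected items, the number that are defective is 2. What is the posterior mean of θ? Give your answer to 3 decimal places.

Posterior mean ≈ 0.192

The binomial likelihood is conjugate to the Beta prior: with 2 successes and 10 failures, the posterior is Beta(0.5+2, 0.5+10) = Beta(2.5, 10.5).
Posterior mean = α/(α+β) = 2.5/13 = 0.192.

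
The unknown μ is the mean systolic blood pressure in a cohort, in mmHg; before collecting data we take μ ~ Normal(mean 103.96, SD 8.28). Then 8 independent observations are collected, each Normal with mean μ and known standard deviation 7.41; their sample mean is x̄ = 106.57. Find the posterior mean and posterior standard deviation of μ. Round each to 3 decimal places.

Posterior mean ≈ 106.332; posterior SD ≈ 2.498

With known σ, the Normal prior is conjugate. Weight on the data is w = (n/σ²)/(n/σ² + 1/τ₀²) = 0.145698/(0.145698+0.0145861) = 0.90900.
Posterior mean = w·x̄ + (1−w)·μ₀ = 0.90900·106.57 + 0.091002·103.96 = 106.332. Posterior variance = 1/(0.145698+0.0145861) = 6.23892, so SD = 2.498.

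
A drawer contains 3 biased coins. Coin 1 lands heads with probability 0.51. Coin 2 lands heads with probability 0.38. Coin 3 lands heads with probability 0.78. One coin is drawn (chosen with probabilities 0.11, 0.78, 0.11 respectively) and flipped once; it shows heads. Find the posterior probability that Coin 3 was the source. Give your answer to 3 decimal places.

Tabulate prior·likelihood by source: [1] prior 0.11, lik 0.51, product 0.05610; [2] prior 0.78, lik 0.38, product 0.2964; [3] prior 0.11, lik 0.78, product 0.08580.
Normalizing constant = 0.43830; the posterior for Coin 3 is its product over the sum, 0.08580/0.43830 = 0.196.

Posterior probability ≈ 0.196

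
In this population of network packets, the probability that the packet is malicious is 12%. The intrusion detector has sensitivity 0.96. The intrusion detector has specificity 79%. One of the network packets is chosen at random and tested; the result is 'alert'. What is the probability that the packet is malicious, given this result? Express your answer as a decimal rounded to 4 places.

P(H | E) ≈ 0.3840

Write H for 'the packet is malicious'. Prior odds H:¬H = 0.12/0.88 = 0.13636. For the 'alert' outcome, the likelihood ratio is 0.96/0.21 = 4.5714.
Posterior odds = 0.13636 × 4.5714 = 0.62338, so P(H|E) = 0.62338/(1+0.62338) = 0.3840.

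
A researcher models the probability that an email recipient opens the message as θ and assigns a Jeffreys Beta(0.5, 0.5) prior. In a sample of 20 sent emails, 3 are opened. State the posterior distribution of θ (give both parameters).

Posterior: Beta(3.5, 17.5)

Observing 3 successes and 17 failures updates Beta(0.5, 0.5) by adding the success and failure counts to the two shape parameters: α = 0.5+3 = 3.5, β = 0.5+17 = 17.5.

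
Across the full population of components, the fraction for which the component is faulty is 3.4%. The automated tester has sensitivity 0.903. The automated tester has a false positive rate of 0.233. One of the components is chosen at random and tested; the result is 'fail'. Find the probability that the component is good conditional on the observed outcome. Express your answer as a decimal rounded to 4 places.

P(¬H | E) ≈ 0.8800

Let H be the event that the component is faulty. P(H) = 0.034, so P(¬H) = 0.966. With E the 'fail' result, P(E|H) = 0.903 and P(E|¬H) = 0.233.
P(E) = 0.903·0.034 + 0.233·0.966 = 0.030702 + 0.22508 = 0.25578.
By Bayes' theorem, P(H|E) = 0.030702 / 0.25578 = 0.1200. Hence P(¬H|E) = 1 − 0.1200 = 0.8800.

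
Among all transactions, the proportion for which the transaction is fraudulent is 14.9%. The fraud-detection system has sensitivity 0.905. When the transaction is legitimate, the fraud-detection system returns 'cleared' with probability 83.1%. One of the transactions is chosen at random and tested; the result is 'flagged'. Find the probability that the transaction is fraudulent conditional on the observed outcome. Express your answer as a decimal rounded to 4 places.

P(H | E) ≈ 0.4839

Let H be the event that the transaction is fraudulent. P(H) = 0.149, so P(¬H) = 0.851. With E the 'flagged' result, P(E|H) = 0.905 and P(E|¬H) = 0.169.
P(E) = 0.905·0.149 + 0.169·0.851 = 0.13484 + 0.14382 = 0.27866.
By Bayes' theorem, P(H|E) = 0.13484 / 0.27866 = 0.4839.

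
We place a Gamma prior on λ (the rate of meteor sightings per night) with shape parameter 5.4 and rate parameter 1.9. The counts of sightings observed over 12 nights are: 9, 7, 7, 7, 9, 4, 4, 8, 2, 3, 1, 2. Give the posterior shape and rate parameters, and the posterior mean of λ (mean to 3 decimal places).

Total count ∑xᵢ = 63 over n = 12 nights.
Gamma is conjugate to the Poisson likelihood: posterior is Gamma(shape = 5.4+63 = 68.4, rate = 1.9+12 = 13.9).
Posterior mean = shape/rate = 68.4/13.9 = 4.921.

Posterior: Gamma(shape=68.4, rate=13.9); mean ≈ 4.921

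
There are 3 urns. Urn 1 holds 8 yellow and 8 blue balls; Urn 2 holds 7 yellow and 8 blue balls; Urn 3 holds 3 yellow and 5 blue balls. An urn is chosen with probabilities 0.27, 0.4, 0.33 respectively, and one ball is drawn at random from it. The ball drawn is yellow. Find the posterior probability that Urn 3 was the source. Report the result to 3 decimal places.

Posterior probability ≈ 0.278

Tabulate prior·likelihood by source: [1] prior 0.27, lik 0.5, product 0.1350; [2] prior 0.4, lik 0.4667, product 0.1867; [3] prior 0.33, lik 0.375, product 0.1237.
Normalizing constant = 0.44542; the posterior for Urn 3 is its product over the sum, 0.1237/0.44542 = 0.278.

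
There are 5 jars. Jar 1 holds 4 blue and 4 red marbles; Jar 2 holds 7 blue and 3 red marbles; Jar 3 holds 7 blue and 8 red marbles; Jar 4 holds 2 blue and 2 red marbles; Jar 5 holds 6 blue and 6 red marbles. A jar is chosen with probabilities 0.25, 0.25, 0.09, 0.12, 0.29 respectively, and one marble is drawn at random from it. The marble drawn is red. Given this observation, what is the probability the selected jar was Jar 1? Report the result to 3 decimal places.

Posterior probability ≈ 0.276

Tabulate prior·likelihood by source: [1] prior 0.25, lik 0.5, product 0.1250; [2] prior 0.25, lik 0.3, product 0.07500; [3] prior 0.09, lik 0.5333, product 0.04800; [4] prior 0.12, lik 0.5, product 0.06000; [5] prior 0.29, lik 0.5, product 0.1450.
Normalizing constant = 0.45300; the posterior for Jar 1 is its product over the sum, 0.1250/0.45300 = 0.276.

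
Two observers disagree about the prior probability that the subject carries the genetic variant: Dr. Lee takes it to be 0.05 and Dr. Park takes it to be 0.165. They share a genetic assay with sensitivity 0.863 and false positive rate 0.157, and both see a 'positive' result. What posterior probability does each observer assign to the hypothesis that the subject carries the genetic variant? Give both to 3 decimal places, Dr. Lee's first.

Dr. Lee: 0.224; Dr. Park: 0.521

The likelihood ratio for a 'positive' result is 0.863/0.157 = 5.4968.
Dr. Lee: prior odds 0.05/0.95 = 0.052632; posterior odds 0.28931; posterior probability 0.224.
Dr. Park: prior odds 0.165/0.835 = 0.19760; posterior odds 1.0862; posterior probability 0.521.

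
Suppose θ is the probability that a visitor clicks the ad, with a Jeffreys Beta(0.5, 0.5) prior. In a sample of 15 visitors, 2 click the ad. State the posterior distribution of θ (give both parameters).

Posterior: Beta(2.5, 13.5)

The binomial likelihood is conjugate to the Beta prior: with 2 successes and 13 failures, the posterior is Beta(0.5+2, 0.5+13) = Beta(2.5, 13.5).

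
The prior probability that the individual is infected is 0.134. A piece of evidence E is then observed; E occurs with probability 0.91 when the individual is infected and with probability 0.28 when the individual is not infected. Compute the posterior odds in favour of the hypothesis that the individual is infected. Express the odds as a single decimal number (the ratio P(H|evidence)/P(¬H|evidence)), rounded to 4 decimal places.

Prior odds = 0.134/(1−0.134) = 0.15473.
Likelihood ratio for E = 0.91/0.28 = 3.2500.
Posterior odds = prior odds × LR = 0.50289.

Posterior odds ≈ 0.5029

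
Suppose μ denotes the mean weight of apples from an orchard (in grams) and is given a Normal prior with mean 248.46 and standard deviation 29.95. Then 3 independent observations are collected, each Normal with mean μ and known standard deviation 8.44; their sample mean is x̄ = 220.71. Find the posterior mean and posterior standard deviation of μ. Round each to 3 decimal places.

Prior precision 1/τ₀² = 1/29.95² = 0.00111482; data precision n/σ² = 3/8.44² = 0.0421150.
Posterior precision = 0.00111482 + 0.0421150 = 0.0432298, giving posterior SD = 1/√0.0432298 = 4.810.
Posterior mean = (0.00111482·248.46 + 0.0421150·220.71) / 0.0432298 = 221.426.

Posterior mean ≈ 221.426; posterior SD ≈ 4.810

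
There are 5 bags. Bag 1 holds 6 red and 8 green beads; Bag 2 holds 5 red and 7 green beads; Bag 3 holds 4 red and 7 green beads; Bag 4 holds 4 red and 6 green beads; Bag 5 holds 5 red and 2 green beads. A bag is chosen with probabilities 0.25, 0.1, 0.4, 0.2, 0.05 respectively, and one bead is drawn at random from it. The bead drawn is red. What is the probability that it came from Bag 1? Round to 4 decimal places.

Tabulate prior·likelihood by source: [1] prior 0.25, lik 0.4286, product 0.1071; [2] prior 0.1, lik 0.4167, product 0.04167; [3] prior 0.4, lik 0.3636, product 0.1455; [4] prior 0.2, lik 0.4, product 0.08000; [5] prior 0.05, lik 0.7143, product 0.03571.
Normalizing constant = 0.40998; the posterior for Bag 1 is its product over the sum, 0.1071/0.40998 = 0.2613.

Posterior probability ≈ 0.2613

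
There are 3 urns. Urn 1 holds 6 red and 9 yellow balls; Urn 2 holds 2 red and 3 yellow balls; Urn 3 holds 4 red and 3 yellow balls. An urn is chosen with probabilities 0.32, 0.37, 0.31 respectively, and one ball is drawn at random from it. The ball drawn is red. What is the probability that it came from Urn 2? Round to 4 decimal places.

Posterior probability ≈ 0.3266

Tabulate prior·likelihood by source: [1] prior 0.32, lik 0.4, product 0.1280; [2] prior 0.37, lik 0.4, product 0.1480; [3] prior 0.31, lik 0.5714, product 0.1771.
Normalizing constant = 0.45314; the posterior for Urn 2 is its product over the sum, 0.1480/0.45314 = 0.3266.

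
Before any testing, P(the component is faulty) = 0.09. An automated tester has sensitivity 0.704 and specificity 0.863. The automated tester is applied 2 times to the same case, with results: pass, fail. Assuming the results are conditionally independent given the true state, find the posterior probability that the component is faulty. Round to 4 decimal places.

Posterior P(H) ≈ 0.1484

Let H be the event that the component is faulty; start with P(H) = 0.09. P('fail'|H) = 0.704, P('fail'|¬H) = 0.137.
Update on result 1 ('pass'): P(H) ← 0.296·0.0900 / (0.296·0.0900 + 0.863·0.9100) = 0.026640/0.81197 = 0.0328.
Update on result 2 ('fail'): P(H) ← 0.704·0.0328 / (0.704·0.0328 + 0.137·0.9672) = 0.023098/0.15560 = 0.1484.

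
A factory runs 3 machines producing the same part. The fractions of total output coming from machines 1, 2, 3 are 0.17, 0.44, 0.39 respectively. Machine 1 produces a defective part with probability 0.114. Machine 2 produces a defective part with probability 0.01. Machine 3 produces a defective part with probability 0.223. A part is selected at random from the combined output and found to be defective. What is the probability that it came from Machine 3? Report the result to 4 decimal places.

P(defective|M1) = 0.114; P(defective|M2) = 0.01; P(defective|M3) = 0.223.
Prior × likelihood for each source: 0.17·0.114=0.01938, 0.44·0.01=0.004400, 0.39·0.223=0.08697. Summing gives P(defective) = 0.11075.
P(Machine 3 | defective) = 0.08697 / 0.11075 = 0.7853.

Posterior probability ≈ 0.7853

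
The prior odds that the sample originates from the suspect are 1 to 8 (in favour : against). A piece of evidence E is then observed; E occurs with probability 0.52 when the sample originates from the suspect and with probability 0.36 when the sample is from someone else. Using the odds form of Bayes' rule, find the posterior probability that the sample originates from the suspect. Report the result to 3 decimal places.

Posterior probability ≈ 0.153

Prior odds = 1/8 = 0.12500.
Likelihood ratio for E = 0.52/0.36 = 1.4444.
Posterior odds = prior odds × LR = 0.18056.
Posterior probability = odds/(1+odds) = 0.18056/1.1806 = 0.153.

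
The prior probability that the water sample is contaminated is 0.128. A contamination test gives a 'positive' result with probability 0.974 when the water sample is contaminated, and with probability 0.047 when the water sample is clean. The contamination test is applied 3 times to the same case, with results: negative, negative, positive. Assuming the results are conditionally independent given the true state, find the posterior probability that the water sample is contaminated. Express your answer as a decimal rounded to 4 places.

Posterior P(H) ≈ 0.0023

With H the event that the water sample is contaminated, the joint likelihood of the observed sequence is P(data|H) = 0.026·0.026·0.974 = 0.00065842 and P(data|¬H) = 0.953·0.953·0.047 = 0.042686.
Bayes: P(H|data) = 0.128·0.00065842 / (0.128·0.00065842 + 0.872·0.042686) = 0.00008428/0.037306 = 0.0023.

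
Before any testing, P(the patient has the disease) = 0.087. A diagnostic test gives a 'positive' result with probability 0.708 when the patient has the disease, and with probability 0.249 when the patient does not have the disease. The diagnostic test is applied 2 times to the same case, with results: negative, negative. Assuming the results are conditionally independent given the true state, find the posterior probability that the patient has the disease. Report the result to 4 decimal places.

Let H be the event that the patient has the disease; start with P(H) = 0.087. P('positive'|H) = 0.708, P('positive'|¬H) = 0.249.
Update on result 1 ('negative'): P(H) ← 0.292·0.0870 / (0.292·0.0870 + 0.751·0.9130) = 0.025404/0.71107 = 0.0357.
Update on result 2 ('negative'): P(H) ← 0.292·0.0357 / (0.292·0.0357 + 0.751·0.9643) = 0.010432/0.73460 = 0.0142.

Posterior P(H) ≈ 0.0142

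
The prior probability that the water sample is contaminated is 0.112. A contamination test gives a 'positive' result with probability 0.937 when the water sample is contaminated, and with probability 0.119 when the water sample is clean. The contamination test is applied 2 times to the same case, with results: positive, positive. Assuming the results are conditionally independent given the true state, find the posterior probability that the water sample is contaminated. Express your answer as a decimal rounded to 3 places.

Posterior P(H) ≈ 0.887

With H the event that the water sample is contaminated, the joint likelihood of the observed sequence is P(data|H) = 0.937·0.937 = 0.87797 and P(data|¬H) = 0.119·0.119 = 0.014161.
Bayes: P(H|data) = 0.112·0.87797 / (0.112·0.87797 + 0.888·0.014161) = 0.098333/0.11091 = 0.8866.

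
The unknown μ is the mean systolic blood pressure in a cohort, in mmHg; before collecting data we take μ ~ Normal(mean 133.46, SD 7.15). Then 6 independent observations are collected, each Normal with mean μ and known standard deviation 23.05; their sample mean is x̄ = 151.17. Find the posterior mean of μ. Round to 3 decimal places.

Prior precision 1/τ₀² = 1/7.15² = 0.0195609; data precision n/σ² = 6/23.05² = 0.0112930.
Posterior precision = 0.0195609 + 0.0112930 = 0.0308539.
Posterior mean = (0.0195609·133.46 + 0.0112930·151.17) / 0.0308539 = 139.942.

Posterior mean ≈ 139.942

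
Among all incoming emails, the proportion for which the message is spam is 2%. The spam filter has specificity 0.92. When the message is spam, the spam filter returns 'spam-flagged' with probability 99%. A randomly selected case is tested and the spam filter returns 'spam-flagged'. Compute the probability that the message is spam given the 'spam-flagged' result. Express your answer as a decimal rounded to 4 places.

P(H | E) ≈ 0.2016

Write H for 'the message is spam'. Prior odds H:¬H = 0.02/0.98 = 0.020408. For the 'spam-flagged' outcome, the likelihood ratio is 0.99/0.08 = 12.375.
Posterior odds = 0.020408 × 12.375 = 0.25255, so P(H|E) = 0.25255/(1+0.25255) = 0.2016.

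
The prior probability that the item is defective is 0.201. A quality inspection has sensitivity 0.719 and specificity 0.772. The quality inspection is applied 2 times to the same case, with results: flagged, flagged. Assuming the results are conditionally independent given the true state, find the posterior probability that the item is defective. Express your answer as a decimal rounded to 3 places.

Posterior P(H) ≈ 0.714

Let H be the event that the item is defective; start with P(H) = 0.201. P('flagged'|H) = 0.719, P('flagged'|¬H) = 0.228.
Update on result 1 ('flagged'): P(H) ← 0.719·0.2010 / (0.719·0.2010 + 0.228·0.7990) = 0.14452/0.32669 = 0.4424.
Update on result 2 ('flagged'): P(H) ← 0.719·0.4424 / (0.719·0.4424 + 0.228·0.5576) = 0.31807/0.44520 = 0.7144.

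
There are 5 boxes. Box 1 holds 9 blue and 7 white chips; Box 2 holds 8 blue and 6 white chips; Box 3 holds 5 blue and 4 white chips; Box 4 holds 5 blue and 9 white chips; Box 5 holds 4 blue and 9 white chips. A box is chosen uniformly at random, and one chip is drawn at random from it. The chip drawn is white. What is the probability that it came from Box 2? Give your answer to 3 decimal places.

P(white|Box 1) = 0.4375; P(white|Box 2) = 0.4286; P(white|Box 3) = 0.4444; P(white|Box 4) = 0.6429; P(white|Box 5) = 0.6923.
Prior × likelihood for each source: 0.2·0.4375=0.08750, 0.2·0.4286=0.08571, 0.2·0.4444=0.08889, 0.2·0.6429=0.1286, 0.2·0.6923=0.1385. Summing gives P(white) = 0.52914.
P(Box 2 | white) = 0.08571 / 0.52914 = 0.162.

Posterior probability ≈ 0.162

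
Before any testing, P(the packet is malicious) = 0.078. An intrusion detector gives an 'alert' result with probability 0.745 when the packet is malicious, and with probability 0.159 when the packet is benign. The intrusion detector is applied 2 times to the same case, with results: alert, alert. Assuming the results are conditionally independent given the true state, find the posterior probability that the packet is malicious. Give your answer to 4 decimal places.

With H the event that the packet is malicious, the joint likelihood of the observed sequence is P(data|H) = 0.745·0.745 = 0.55502 and P(data|¬H) = 0.159·0.159 = 0.025281.
Bayes: P(H|data) = 0.078·0.55502 / (0.078·0.55502 + 0.922·0.025281) = 0.043292/0.066601 = 0.6500.

Posterior P(H) ≈ 0.6500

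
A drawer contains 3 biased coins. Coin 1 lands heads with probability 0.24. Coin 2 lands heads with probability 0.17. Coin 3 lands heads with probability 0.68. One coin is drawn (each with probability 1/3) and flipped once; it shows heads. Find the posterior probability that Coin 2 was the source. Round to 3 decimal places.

P(heads|C1) = 0.24; P(heads|C2) = 0.17; P(heads|C3) = 0.68.
Prior × likelihood for each source: 0.333333·0.24=0.08000, 0.333333·0.17=0.05667, 0.333333·0.68=0.2267. Summing gives P(heads) = 0.36333.
P(Coin 2 | heads) = 0.05667 / 0.36333 = 0.156.

Posterior probability ≈ 0.156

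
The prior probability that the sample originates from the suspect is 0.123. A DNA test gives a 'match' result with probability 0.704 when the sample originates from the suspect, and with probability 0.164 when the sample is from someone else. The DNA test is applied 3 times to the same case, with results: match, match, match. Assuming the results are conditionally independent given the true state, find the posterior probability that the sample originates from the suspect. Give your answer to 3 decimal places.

With H the event that the sample originates from the suspect, the joint likelihood of the observed sequence is P(data|H) = 0.704·0.704·0.704 = 0.34891 and P(data|¬H) = 0.164·0.164·0.164 = 0.0044109.
Bayes: P(H|data) = 0.123·0.34891 / (0.123·0.34891 + 0.877·0.0044109) = 0.042916/0.046785 = 0.9173.

Posterior P(H) ≈ 0.917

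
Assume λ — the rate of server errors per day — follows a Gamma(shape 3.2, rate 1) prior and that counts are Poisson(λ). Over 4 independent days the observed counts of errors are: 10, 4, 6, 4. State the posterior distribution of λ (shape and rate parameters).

The Poisson likelihood adds the total count to the shape and the number of exposure periods to the rate. Here ∑xᵢ = 24 and n = 4, so shape 3.2→27.2 and rate 1→5.

Posterior: Gamma(shape=27.2, rate=5)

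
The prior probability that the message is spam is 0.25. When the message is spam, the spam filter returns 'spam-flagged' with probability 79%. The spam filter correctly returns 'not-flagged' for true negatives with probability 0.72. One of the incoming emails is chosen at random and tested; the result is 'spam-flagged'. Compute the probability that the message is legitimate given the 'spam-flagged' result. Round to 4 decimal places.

P(¬H | E) ≈ 0.5153

Write H for 'the message is spam'. Prior odds H:¬H = 0.25/0.75 = 0.33333. For the 'spam-flagged' outcome, the likelihood ratio is 0.79/0.28 = 2.8214.
Posterior odds = 0.33333 × 2.8214 = 0.94048, so P(H|E) = 0.94048/(1+0.94048) = 0.4847. Then P(¬H|E) = 1 − 0.4847 = 0.5153.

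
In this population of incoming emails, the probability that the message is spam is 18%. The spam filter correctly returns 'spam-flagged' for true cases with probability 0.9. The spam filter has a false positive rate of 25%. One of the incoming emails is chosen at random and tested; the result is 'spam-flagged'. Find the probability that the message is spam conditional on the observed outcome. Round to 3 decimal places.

Let H be the event that the message is spam. P(H) = 0.18, so P(¬H) = 0.82. With E the 'spam-flagged' result, P(E|H) = 0.9 and P(E|¬H) = 0.25.
P(E) = 0.9·0.18 + 0.25·0.82 = 0.16200 + 0.20500 = 0.36700.
By Bayes' theorem, P(H|E) = 0.16200 / 0.36700 = 0.441.

P(H | E) ≈ 0.441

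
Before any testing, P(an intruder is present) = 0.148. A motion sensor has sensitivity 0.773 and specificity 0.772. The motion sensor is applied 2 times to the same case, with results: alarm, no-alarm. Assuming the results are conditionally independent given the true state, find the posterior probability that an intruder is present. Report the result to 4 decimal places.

Posterior P(H) ≈ 0.1476

With H the event that an intruder is present, the joint likelihood of the observed sequence is P(data|H) = 0.773·0.227 = 0.17547 and P(data|¬H) = 0.228·0.772 = 0.17602.
Bayes: P(H|data) = 0.148·0.17547 / (0.148·0.17547 + 0.852·0.17602) = 0.025970/0.17594 = 0.1476.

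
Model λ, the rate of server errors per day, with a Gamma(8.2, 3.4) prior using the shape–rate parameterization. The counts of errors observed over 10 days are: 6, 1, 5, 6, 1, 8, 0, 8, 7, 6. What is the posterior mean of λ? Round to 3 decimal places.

The Poisson likelihood adds the total count to the shape and the number of exposure periods to the rate. Here ∑xᵢ = 48 and n = 10, so shape 8.2→56.2 and rate 3.4→13.4.
Posterior mean = shape/rate = 56.2/13.4 = 4.194.

Posterior mean ≈ 4.194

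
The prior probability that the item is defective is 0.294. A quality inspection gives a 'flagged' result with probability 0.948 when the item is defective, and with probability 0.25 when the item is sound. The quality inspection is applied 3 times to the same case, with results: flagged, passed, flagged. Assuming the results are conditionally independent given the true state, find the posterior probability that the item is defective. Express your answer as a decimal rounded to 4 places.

Let H be the event that the item is defective; start with P(H) = 0.294. P('flagged'|H) = 0.948, P('flagged'|¬H) = 0.25.
Update on result 1 ('flagged'): P(H) ← 0.948·0.2940 / (0.948·0.2940 + 0.25·0.7060) = 0.27871/0.45521 = 0.6123.
Update on result 2 ('passed'): P(H) ← 0.052·0.6123 / (0.052·0.6123 + 0.75·0.3877) = 0.031838/0.32264 = 0.0987.
Update on result 3 ('flagged'): P(H) ← 0.948·0.0987 / (0.948·0.0987 + 0.25·0.9013) = 0.093549/0.31888 = 0.2934.

Posterior P(H) ≈ 0.2934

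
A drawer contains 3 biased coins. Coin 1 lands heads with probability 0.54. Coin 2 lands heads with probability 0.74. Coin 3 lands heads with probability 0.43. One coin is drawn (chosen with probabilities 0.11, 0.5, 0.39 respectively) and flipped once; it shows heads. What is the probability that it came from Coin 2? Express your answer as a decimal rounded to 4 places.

Tabulate prior·likelihood by source: [1] prior 0.11, lik 0.54, product 0.05940; [2] prior 0.5, lik 0.74, product 0.3700; [3] prior 0.39, lik 0.43, product 0.1677.
Normalizing constant = 0.59710; the posterior for Coin 2 is its product over the sum, 0.3700/0.59710 = 0.6197.

Posterior probability ≈ 0.6197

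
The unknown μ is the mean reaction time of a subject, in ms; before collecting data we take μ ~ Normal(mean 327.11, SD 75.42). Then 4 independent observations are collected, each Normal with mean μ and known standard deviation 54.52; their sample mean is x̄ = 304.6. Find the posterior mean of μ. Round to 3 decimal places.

With known σ, the Normal prior is conjugate. Weight on the data is w = (n/σ²)/(n/σ² + 1/τ₀²) = 0.00134570/(0.00134570+0.00017580) = 0.88445.
Posterior mean = w·x̄ + (1−w)·μ₀ = 0.88445·304.6 + 0.11555·327.11 = 307.201.

Posterior mean ≈ 307.201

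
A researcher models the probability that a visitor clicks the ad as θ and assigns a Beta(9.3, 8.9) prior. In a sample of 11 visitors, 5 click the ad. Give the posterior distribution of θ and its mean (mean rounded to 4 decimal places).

Observing 5 successes and 6 failures updates Beta(9.3, 8.9) by adding the success and failure counts to the two shape parameters: α = 9.3+5 = 14.3, β = 8.9+6 = 14.9.
E[θ | data] = 14.3/(14.3+14.9) = 0.4897.

Posterior: Beta(14.3, 14.9); mean ≈ 0.4897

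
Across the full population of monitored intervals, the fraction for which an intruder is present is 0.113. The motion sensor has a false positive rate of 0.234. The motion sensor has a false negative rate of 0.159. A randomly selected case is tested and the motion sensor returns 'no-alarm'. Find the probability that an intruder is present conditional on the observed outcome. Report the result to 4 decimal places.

P(H | E) ≈ 0.0258

Write H for 'an intruder is present'. Prior odds H:¬H = 0.113/0.887 = 0.12740. For the 'no-alarm' outcome, the likelihood ratio is 0.159/0.766 = 0.20757.
Posterior odds = 0.12740 × 0.20757 = 0.026444, so P(H|E) = 0.026444/(1+0.026444) = 0.0258.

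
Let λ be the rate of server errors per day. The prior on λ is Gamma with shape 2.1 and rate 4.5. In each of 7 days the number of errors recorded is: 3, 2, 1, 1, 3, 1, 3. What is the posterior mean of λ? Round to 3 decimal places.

Posterior mean ≈ 1.400

Total count ∑xᵢ = 14 over n = 7 days.
Gamma is conjugate to the Poisson likelihood: posterior is Gamma(shape = 2.1+14 = 16.1, rate = 4.5+7 = 11.5).
E[λ | data] = 16.1/11.5 = 1.400.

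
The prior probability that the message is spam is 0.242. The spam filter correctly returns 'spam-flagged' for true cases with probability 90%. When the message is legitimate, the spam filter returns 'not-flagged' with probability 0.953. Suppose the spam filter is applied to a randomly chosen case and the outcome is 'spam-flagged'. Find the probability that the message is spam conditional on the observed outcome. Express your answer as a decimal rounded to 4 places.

Let H be the event that the message is spam. P(H) = 0.242, so P(¬H) = 0.758. With E the 'spam-flagged' result, P(E|H) = 0.9 and P(E|¬H) = 0.047.
P(E) = 0.9·0.242 + 0.047·0.758 = 0.21780 + 0.035626 = 0.25343.
By Bayes' theorem, P(H|E) = 0.21780 / 0.25343 = 0.8594.

P(H | E) ≈ 0.8594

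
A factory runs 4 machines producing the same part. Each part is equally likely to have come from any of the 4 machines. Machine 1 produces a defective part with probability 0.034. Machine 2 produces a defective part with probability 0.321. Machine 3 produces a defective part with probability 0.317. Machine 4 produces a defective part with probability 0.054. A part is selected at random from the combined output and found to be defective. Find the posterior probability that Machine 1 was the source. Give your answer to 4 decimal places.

Posterior probability ≈ 0.0468

P(defective|M1) = 0.034; P(defective|M2) = 0.321; P(defective|M3) = 0.317; P(defective|M4) = 0.054.
Prior × likelihood for each source: 0.25·0.034=0.008500, 0.25·0.321=0.08025, 0.25·0.317=0.07925, 0.25·0.054=0.01350. Summing gives P(defective) = 0.18150.
P(Machine 1 | defective) = 0.008500 / 0.18150 = 0.0468.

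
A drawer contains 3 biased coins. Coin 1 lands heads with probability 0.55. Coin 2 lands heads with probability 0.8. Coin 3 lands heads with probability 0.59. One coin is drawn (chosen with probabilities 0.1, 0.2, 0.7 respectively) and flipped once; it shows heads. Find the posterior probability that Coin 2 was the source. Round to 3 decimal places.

Posterior probability ≈ 0.255

P(heads|C1) = 0.55; P(heads|C2) = 0.8; P(heads|C3) = 0.59.
Prior × likelihood for each source: 0.1·0.55=0.05500, 0.2·0.8=0.1600, 0.7·0.59=0.4130. Summing gives P(heads) = 0.62800.
P(Coin 2 | heads) = 0.1600 / 0.62800 = 0.255.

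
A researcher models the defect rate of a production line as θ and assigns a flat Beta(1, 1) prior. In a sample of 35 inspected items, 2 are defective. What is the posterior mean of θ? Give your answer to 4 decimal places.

The binomial likelihood is conjugate to the Beta prior: with 2 successes and 33 failures, the posterior is Beta(1+2, 1+33) = Beta(3, 34).
Posterior mean = α/(α+β) = 3/37 = 0.0811.

Posterior mean ≈ 0.0811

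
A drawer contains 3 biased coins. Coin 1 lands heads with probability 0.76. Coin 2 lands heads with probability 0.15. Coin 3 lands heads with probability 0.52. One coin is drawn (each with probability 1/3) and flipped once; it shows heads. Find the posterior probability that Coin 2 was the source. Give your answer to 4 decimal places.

Tabulate prior·likelihood by source: [1] prior 0.333333, lik 0.76, product 0.2533; [2] prior 0.333333, lik 0.15, product 0.05000; [3] prior 0.333333, lik 0.52, product 0.1733.
Normalizing constant = 0.47667; the posterior for Coin 2 is its product over the sum, 0.05000/0.47667 = 0.1049.

Posterior probability ≈ 0.1049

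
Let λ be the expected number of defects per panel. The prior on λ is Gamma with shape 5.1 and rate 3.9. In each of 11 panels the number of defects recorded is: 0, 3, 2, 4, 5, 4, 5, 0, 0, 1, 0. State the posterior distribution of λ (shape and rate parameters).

Posterior: Gamma(shape=29.1, rate=14.9)

Total count ∑xᵢ = 24 over n = 11 panels.
Gamma is conjugate to the Poisson likelihood: posterior is Gamma(shape = 5.1+24 = 29.1, rate = 3.9+11 = 14.9).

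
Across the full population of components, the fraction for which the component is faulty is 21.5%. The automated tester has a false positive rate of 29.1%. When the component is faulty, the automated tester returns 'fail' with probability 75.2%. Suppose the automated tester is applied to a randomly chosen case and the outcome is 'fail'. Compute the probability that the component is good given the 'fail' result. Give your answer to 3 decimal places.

P(¬H | E) ≈ 0.586

Let H be the event that the component is faulty. P(H) = 0.215, so P(¬H) = 0.785. With E the 'fail' result, P(E|H) = 0.752 and P(E|¬H) = 0.291.
P(E) = 0.752·0.215 + 0.291·0.785 = 0.16168 + 0.22843 = 0.39011.
By Bayes' theorem, P(H|E) = 0.16168 / 0.39011 = 0.414. Hence P(¬H|E) = 1 − 0.414 = 0.586.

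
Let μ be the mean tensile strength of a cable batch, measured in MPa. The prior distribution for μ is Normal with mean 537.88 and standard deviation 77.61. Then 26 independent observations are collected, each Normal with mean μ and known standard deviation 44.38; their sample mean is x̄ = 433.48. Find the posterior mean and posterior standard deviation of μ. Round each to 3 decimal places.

Posterior mean ≈ 434.777; posterior SD ≈ 8.649

With known σ, the Normal prior is conjugate. Weight on the data is w = (n/σ²)/(n/σ² + 1/τ₀²) = 0.0132008/(0.0132008+0.00016602) = 0.98758.
Posterior mean = w·x̄ + (1−w)·μ₀ = 0.98758·433.48 + 0.012420·537.88 = 434.777. Posterior variance = 1/(0.0132008+0.00016602) = 74.8124, so SD = 8.649.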